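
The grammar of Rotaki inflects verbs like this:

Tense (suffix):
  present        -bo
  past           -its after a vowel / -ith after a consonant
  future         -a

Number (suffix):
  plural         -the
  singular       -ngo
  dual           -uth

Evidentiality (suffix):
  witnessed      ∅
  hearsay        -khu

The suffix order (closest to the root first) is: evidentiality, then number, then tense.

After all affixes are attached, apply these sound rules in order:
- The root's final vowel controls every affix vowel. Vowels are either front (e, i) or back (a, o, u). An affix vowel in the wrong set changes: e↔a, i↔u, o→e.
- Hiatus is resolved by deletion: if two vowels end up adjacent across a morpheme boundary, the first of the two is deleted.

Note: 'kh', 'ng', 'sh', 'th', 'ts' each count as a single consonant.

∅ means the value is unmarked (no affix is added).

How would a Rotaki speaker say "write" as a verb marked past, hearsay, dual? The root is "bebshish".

bebshishkhithith

Attach evidentiality hearsay -khu → bebshishkhu.
Attach number dual -uth → bebshishkhuuth.
Attach tense past -ith (after consonant 'th') → bebshishkhuuthith.
Apply vowel harmony: bebshishkhuuthith → bebshishkhiithith.
Apply vowel deletion: bebshishkhiithith → bebshishkhithith.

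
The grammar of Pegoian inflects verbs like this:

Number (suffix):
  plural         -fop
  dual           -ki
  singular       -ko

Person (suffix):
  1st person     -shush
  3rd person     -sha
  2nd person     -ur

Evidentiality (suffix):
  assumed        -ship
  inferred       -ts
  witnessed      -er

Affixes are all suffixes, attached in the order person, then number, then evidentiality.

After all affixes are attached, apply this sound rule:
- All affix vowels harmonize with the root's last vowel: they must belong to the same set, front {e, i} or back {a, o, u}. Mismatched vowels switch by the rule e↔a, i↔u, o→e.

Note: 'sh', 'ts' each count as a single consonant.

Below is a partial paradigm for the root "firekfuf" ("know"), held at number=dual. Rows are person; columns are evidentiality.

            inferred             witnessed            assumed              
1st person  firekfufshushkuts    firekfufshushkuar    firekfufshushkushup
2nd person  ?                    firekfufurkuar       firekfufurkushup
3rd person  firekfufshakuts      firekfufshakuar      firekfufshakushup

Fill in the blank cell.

firekfufurkuts

Attach person 2nd person -ur → firekfufur.
Attach number dual -ki → firekfufurki.
Attach evidentiality inferred -ts → firekfufurkits.
Apply vowel harmony: firekfufurkits → firekfufurkuts.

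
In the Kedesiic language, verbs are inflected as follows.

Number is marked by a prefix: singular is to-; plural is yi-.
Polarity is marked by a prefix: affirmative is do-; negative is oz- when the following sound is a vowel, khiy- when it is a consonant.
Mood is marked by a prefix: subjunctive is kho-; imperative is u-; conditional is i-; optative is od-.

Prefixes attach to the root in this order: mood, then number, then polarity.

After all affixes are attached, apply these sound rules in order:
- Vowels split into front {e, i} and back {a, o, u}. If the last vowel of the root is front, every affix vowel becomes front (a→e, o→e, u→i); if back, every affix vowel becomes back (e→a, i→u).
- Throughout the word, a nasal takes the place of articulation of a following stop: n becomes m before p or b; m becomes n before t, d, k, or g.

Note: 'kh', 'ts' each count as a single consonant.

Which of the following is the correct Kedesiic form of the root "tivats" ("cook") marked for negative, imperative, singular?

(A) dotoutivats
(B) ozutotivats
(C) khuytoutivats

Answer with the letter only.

C

Attach mood imperative u- → utivats.
Attach number singular to- → toutivats.
Attach polarity negative khiy- (before consonant 't') → khiytoutivats.
Apply vowel harmony: khiytoutivats → khuytoutivats.
Nasal assimilation: no change.
So the correct form is khuytoutivats, option (C).
(B) ozutotivats is wrong: it has the affixes in the wrong order.
(A) dotoutivats is wrong: it uses affirmative instead of negative for polarity.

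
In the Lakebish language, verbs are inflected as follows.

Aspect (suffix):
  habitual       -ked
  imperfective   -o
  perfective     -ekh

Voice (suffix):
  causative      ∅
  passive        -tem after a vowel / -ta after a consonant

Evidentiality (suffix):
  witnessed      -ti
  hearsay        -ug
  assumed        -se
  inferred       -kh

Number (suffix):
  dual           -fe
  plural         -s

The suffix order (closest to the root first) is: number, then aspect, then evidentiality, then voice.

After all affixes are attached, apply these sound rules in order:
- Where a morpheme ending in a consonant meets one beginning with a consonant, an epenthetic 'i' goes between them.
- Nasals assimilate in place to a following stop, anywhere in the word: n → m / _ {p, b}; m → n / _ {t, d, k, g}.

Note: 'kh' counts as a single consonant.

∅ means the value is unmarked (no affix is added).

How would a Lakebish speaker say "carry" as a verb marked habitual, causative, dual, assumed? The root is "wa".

wafekedise

Attach number dual -fe → wafe.
Attach aspect habitual -ked → wafeked.
Attach evidentiality assumed -se → wafekedse.
voice = causative: zero marking, form stays wafekedse.
Apply epenthesis: wafekedse → wafekedise.
Nasal assimilation: no change.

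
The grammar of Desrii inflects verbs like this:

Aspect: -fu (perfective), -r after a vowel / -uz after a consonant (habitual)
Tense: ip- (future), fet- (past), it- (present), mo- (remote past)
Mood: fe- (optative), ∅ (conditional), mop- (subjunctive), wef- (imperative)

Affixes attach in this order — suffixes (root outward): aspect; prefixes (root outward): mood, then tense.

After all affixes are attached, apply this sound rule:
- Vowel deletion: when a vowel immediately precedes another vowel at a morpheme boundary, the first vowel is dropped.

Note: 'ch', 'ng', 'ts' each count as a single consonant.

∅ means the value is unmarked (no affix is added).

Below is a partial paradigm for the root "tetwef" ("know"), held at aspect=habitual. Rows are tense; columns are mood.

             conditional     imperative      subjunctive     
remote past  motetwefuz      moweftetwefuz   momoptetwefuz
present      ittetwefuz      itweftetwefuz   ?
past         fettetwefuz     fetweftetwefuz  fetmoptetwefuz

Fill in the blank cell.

Attach mood subjunctive mop- → moptetwef.
Attach tense present it- → itmoptetwef.
Attach aspect habitual -uz (after consonant 'f') → itmoptetwefuz.
Vowel deletion: no change.

itmoptetwefuz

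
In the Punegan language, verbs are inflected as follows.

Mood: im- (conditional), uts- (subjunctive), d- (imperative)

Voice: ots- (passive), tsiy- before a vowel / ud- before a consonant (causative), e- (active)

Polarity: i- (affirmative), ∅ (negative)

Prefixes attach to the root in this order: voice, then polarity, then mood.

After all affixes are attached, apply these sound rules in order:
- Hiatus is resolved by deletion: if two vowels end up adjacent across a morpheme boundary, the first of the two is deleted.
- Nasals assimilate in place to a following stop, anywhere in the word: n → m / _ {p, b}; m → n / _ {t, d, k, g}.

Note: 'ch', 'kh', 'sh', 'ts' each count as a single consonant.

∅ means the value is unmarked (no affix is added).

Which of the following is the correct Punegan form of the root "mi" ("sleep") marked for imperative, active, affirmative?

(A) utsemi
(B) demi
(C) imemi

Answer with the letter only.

Attach voice active e- → emi.
Attach polarity affirmative i- → iemi.
Attach mood imperative d- → diemi.
Apply vowel deletion: diemi → demi.
Nasal assimilation: no change.
So the correct form is demi, option (B).
(C) imemi is wrong: it uses conditional instead of imperative for mood.
(A) utsemi is wrong: it uses subjunctive instead of imperative for mood.

B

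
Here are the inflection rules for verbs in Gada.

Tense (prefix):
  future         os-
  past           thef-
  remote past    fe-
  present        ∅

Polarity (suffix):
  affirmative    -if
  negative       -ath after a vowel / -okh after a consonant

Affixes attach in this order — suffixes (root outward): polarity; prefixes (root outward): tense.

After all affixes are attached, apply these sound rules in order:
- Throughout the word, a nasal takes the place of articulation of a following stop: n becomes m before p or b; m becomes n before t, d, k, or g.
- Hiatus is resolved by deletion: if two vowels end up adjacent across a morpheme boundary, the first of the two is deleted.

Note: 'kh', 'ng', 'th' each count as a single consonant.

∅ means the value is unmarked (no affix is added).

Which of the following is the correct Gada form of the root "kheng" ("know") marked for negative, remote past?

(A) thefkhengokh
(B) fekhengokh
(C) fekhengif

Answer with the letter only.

Attach tense remote past fe- → fekheng.
Attach polarity negative -okh (after consonant 'ng') → fekhengokh.
Nasal assimilation: no change.
Vowel deletion: no change.
So the correct form is fekhengokh, option (B).
(C) fekhengif is wrong: it uses affirmative instead of negative for polarity.
(A) thefkhengokh is wrong: it uses past instead of remote past for tense.

B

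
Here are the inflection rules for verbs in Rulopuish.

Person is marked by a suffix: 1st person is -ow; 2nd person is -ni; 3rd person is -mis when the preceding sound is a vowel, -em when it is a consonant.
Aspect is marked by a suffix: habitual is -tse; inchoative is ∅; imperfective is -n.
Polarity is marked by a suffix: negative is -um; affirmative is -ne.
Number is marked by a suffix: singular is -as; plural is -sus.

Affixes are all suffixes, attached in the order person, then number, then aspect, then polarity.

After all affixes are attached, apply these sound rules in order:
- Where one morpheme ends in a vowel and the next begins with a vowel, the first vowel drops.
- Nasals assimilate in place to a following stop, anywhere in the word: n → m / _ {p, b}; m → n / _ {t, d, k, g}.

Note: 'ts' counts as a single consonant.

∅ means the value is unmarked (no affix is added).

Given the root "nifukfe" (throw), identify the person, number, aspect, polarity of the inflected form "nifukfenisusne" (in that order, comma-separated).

2nd person, plural, inchoative, affirmative

Segment: nifukfe-ni-sus-ne.
person: -ni → 2nd person.
number: -sus → plural.
aspect: ∅ → inchoative.
polarity: -ne → affirmative.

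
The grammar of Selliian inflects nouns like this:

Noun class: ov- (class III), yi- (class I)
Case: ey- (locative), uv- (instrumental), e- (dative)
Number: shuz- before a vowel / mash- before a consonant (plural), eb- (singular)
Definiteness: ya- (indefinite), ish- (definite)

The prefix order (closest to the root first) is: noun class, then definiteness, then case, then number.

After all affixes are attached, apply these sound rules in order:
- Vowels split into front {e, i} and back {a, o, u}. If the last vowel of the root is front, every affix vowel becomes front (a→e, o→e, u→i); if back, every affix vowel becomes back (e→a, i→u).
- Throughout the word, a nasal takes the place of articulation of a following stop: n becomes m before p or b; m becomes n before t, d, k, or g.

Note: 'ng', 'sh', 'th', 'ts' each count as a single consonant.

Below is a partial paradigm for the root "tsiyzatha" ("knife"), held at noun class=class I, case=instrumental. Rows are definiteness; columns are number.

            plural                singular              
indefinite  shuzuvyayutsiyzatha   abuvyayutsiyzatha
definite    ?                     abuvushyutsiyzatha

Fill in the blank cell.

Attach noun class class I yi- → yitsiyzatha.
Attach definiteness definite ish- → ishyitsiyzatha.
Attach case instrumental uv- → uvishyitsiyzatha.
Attach number plural shuz- (before vowel 'u') → shuzuvishyitsiyzatha.
Apply vowel harmony: shuzuvishyitsiyzatha → shuzuvushyutsiyzatha.
Nasal assimilation: no change.

shuzuvushyutsiyzatha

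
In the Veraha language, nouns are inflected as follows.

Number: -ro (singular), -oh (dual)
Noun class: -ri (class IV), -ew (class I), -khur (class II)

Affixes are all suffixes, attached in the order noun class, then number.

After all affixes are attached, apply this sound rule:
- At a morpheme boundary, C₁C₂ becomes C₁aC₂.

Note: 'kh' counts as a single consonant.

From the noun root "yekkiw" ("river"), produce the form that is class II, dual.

Attach noun class class II -khur → yekkiwkhur.
Attach number dual -oh → yekkiwkhuroh.
Apply epenthesis: yekkiwkhuroh → yekkiwakhuroh.

yekkiwakhuroh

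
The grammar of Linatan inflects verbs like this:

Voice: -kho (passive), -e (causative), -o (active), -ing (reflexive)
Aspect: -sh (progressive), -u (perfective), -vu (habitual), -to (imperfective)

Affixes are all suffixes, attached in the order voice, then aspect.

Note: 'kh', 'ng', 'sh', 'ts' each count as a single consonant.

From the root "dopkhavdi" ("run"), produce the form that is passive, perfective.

dopkhavdikhou

Attach voice passive -kho → dopkhavdikho.
Attach aspect perfective -u → dopkhavdikhou.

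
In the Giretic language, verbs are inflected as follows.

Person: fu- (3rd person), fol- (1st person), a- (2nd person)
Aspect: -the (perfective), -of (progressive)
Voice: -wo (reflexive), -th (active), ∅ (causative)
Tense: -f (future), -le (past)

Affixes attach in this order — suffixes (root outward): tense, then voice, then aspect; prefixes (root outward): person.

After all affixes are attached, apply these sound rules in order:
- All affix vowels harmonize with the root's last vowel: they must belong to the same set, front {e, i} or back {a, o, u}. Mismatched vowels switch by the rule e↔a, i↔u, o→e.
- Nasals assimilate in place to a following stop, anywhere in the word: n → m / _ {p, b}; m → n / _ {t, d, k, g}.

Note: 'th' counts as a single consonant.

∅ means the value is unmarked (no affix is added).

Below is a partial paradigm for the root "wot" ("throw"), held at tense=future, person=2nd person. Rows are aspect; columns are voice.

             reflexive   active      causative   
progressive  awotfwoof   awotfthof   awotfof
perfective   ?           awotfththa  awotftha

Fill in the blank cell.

Attach tense future -f → wotf.
Attach voice reflexive -wo → wotfwo.
Attach aspect perfective -the → wotfwothe.
Attach person 2nd person a- → awotfwothe.
Apply vowel harmony: awotfwothe → awotfwotha.
Nasal assimilation: no change.

awotfwotha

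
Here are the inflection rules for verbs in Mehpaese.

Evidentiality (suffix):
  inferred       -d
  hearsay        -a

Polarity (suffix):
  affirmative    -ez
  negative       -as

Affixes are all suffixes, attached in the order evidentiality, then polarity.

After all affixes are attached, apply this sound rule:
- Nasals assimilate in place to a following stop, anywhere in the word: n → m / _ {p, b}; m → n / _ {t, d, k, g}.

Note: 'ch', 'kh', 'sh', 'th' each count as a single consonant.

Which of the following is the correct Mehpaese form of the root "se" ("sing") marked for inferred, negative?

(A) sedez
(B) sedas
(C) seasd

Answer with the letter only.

B

Attach evidentiality inferred -d → sed.
Attach polarity negative -as → sedas.
Nasal assimilation: no change.
So the correct form is sedas, option (B).
(C) seasd is wrong: it has the affixes in the wrong order.
(A) sedez is wrong: it uses affirmative instead of negative for polarity.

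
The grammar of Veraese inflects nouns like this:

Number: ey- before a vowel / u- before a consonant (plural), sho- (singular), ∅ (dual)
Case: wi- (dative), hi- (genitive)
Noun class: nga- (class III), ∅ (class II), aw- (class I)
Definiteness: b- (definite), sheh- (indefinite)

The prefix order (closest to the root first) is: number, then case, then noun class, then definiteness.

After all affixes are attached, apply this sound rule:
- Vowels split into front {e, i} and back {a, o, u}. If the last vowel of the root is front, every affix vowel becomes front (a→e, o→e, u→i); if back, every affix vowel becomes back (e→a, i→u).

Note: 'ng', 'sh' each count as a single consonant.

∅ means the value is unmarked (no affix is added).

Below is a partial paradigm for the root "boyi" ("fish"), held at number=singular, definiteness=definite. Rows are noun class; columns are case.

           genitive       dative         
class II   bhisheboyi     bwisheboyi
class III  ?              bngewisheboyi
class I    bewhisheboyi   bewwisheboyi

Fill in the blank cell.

Attach number singular sho- → shoboyi.
Attach case genitive hi- → hishoboyi.
Attach noun class class III nga- → ngahishoboyi.
Attach definiteness definite b- → bngahishoboyi.
Apply vowel harmony: bngahishoboyi → bngehisheboyi.

bngehisheboyi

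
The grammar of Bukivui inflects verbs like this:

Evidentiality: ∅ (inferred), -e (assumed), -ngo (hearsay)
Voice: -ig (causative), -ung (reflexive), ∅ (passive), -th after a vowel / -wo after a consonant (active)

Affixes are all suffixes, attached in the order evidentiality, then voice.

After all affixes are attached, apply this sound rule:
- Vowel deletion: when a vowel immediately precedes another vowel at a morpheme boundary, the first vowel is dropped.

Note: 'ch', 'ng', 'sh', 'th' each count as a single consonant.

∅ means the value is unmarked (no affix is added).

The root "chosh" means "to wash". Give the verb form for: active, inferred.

choshwo

evidentiality = inferred: zero marking, form stays chosh.
Attach voice active -wo (after consonant 'sh') → choshwo.
Vowel deletion: no change.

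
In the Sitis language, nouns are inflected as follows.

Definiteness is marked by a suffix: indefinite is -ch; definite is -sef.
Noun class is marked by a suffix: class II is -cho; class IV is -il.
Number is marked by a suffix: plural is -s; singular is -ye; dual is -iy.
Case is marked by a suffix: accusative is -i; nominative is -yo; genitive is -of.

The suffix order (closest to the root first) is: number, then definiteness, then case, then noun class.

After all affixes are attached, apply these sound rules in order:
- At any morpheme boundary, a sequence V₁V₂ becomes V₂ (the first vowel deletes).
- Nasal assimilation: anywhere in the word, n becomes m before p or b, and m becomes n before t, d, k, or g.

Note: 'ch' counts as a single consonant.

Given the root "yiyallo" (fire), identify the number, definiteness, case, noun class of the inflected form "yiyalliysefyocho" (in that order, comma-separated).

dual, definite, nominative, class II

Segment: yiyallo-iy-sef-yo-cho.
number: -iy → dual.
definiteness: -sef → definite.
case: -yo → nominative.
noun class: -cho → class II.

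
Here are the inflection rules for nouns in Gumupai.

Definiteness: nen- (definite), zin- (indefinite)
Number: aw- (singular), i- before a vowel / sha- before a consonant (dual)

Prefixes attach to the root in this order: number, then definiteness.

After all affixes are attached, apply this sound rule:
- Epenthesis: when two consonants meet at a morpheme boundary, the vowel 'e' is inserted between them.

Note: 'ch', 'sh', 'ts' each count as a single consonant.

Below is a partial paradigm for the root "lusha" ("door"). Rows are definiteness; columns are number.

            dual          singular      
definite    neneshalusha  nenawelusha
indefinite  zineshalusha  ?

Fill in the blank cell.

Attach number singular aw- → awlusha.
Attach definiteness indefinite zin- → zinawlusha.
Apply epenthesis: zinawlusha → zinawelusha.

zinawelusha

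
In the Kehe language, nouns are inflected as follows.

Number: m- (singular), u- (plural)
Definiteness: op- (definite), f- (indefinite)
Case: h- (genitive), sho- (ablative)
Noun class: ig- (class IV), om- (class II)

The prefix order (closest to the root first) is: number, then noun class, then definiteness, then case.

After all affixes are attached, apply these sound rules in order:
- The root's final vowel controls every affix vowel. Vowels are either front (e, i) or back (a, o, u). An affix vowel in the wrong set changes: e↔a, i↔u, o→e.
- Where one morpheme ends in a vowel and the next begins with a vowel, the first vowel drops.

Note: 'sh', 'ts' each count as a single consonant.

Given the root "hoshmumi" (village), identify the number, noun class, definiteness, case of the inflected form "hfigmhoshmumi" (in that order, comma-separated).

Segment: h-f-ig-m-hoshmumi.
number: m- → singular.
noun class: ig- → class IV.
definiteness: f- → indefinite.
case: h- → genitive.

singular, class IV, indefinite, genitive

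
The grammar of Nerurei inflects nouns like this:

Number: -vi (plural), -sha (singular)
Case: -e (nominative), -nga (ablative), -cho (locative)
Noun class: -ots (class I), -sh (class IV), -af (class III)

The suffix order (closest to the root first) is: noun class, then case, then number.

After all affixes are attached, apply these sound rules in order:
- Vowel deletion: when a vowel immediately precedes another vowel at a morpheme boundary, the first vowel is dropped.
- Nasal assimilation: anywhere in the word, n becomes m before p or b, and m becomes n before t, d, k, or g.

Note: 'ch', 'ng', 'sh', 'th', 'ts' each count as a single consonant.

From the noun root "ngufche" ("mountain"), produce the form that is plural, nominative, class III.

ngufchafevi

Attach noun class class III -af → ngufcheaf.
Attach case nominative -e → ngufcheafe.
Attach number plural -vi → ngufcheafevi.
Apply vowel deletion: ngufcheafevi → ngufchafevi.
Nasal assimilation: no change.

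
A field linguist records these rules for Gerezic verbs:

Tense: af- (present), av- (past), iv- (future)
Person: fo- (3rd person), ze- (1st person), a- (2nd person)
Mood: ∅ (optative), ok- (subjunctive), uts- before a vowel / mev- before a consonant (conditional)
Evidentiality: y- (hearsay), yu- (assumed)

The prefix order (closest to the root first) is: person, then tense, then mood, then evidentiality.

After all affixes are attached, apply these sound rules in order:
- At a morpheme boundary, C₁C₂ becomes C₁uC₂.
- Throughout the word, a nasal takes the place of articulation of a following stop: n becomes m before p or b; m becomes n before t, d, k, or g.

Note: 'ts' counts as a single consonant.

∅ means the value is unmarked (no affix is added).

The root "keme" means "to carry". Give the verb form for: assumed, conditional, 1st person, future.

yuutsivuzekeme

Attach person 1st person ze- → zekeme.
Attach tense future iv- → ivzekeme.
Attach mood conditional uts- (before vowel 'i') → utsivzekeme.
Attach evidentiality assumed yu- → yuutsivzekeme.
Apply epenthesis: yuutsivzekeme → yuutsivuzekeme.
Nasal assimilation: no change.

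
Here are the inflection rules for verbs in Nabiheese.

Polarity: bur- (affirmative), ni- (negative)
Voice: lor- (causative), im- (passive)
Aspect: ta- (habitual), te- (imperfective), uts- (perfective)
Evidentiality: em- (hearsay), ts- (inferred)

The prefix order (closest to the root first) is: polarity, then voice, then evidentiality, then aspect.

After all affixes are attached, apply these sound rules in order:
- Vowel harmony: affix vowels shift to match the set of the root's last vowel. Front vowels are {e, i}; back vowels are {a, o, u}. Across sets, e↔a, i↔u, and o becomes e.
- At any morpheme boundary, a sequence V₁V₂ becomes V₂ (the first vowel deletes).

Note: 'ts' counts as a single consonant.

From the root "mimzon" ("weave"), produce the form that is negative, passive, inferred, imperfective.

tatsumnumimzon

Attach polarity negative ni- → nimimzon.
Attach voice passive im- → imnimimzon.
Attach evidentiality inferred ts- → tsimnimimzon.
Attach aspect imperfective te- → tetsimnimimzon.
Apply vowel harmony: tetsimnimimzon → tatsumnumimzon.
Vowel deletion: no change.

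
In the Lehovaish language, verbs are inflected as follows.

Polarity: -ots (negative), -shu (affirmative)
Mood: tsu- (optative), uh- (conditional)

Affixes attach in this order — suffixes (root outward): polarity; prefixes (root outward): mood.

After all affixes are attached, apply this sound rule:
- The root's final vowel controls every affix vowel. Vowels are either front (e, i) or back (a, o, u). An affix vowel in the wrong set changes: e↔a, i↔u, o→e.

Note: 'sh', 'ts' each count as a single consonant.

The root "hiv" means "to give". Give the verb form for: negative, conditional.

Attach mood conditional uh- → uhhiv.
Attach polarity negative -ots → uhhivots.
Apply vowel harmony: uhhivots → ihhivets.

ihhivets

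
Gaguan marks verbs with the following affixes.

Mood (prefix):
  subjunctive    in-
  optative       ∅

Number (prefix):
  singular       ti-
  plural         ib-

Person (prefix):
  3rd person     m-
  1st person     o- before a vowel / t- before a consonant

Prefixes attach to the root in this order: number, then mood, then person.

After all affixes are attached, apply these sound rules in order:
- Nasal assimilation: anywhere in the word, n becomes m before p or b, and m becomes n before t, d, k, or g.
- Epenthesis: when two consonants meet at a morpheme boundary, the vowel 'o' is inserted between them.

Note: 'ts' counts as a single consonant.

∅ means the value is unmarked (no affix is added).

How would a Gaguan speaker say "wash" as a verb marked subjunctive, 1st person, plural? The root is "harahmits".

Attach number plural ib- → ibharahmits.
Attach mood subjunctive in- → inibharahmits.
Attach person 1st person o- (before vowel 'i') → oinibharahmits.
Nasal assimilation: no change.
Apply epenthesis: oinibharahmits → oiniboharahmits.

oiniboharahmits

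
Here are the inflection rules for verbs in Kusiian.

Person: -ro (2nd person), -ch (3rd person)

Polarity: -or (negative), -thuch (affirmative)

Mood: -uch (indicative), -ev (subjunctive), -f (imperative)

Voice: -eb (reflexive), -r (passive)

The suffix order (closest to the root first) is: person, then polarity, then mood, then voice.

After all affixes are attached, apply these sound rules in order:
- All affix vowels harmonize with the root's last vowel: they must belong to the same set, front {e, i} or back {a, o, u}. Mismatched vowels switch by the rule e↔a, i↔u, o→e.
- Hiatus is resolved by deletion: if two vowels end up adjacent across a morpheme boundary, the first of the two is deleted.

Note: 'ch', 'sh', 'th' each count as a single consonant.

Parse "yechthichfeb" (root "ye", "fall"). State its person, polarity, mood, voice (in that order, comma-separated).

3rd person, affirmative, imperative, reflexive

Segment: ye-ch-thuch-f-eb.
person: -ch → 3rd person.
polarity: -thuch → affirmative.
mood: -f → imperative.
voice: -eb → reflexive.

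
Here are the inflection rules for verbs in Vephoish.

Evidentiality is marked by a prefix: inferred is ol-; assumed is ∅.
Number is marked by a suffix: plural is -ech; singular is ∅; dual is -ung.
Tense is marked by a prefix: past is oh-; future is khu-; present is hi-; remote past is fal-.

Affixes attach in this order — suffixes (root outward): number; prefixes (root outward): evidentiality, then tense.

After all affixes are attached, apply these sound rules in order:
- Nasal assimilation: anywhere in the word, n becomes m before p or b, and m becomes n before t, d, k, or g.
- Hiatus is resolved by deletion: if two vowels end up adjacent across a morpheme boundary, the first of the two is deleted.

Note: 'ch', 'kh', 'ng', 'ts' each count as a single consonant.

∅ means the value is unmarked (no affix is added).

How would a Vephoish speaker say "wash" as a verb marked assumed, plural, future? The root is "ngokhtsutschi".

khungokhtsutschech

evidentiality = assumed: zero marking, form stays ngokhtsutschi.
Attach tense future khu- → khungokhtsutschi.
Attach number plural -ech → khungokhtsutschiech.
Nasal assimilation: no change.
Apply vowel deletion: khungokhtsutschiech → khungokhtsutschech.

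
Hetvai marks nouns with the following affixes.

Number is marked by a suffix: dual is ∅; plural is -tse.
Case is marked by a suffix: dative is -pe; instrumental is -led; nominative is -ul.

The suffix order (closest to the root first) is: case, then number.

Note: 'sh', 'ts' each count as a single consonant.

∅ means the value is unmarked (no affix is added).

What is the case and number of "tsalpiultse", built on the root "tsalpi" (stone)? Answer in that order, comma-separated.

nominative, plural

Segment: tsalpi-ul-tse.
case: -ul → nominative.
number: -tse → plural.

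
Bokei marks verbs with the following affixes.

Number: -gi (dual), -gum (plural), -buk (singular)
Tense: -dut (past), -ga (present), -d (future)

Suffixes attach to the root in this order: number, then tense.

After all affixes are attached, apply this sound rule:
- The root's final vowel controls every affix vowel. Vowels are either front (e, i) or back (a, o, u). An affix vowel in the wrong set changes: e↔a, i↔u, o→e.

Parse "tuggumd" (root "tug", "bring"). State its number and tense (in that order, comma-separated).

plural, future

Segment: tug-gum-d.
number: -gum → plural.
tense: -d → future.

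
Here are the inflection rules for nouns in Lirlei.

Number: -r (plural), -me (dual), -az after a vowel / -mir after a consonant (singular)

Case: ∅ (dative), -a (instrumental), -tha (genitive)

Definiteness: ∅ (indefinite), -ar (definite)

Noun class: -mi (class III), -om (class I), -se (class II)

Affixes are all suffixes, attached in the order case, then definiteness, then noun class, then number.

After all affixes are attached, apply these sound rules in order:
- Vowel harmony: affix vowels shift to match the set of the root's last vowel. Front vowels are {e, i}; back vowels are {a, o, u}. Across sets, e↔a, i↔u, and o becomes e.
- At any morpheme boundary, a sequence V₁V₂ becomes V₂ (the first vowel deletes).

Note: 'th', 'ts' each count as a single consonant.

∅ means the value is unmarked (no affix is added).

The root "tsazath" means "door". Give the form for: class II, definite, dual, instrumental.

Attach case instrumental -a → tsazatha.
Attach definiteness definite -ar → tsazathaar.
Attach noun class class II -se → tsazathaarse.
Attach number dual -me → tsazathaarseme.
Apply vowel harmony: tsazathaarseme → tsazathaarsama.
Apply vowel deletion: tsazathaarsama → tsazatharsama.

tsazatharsama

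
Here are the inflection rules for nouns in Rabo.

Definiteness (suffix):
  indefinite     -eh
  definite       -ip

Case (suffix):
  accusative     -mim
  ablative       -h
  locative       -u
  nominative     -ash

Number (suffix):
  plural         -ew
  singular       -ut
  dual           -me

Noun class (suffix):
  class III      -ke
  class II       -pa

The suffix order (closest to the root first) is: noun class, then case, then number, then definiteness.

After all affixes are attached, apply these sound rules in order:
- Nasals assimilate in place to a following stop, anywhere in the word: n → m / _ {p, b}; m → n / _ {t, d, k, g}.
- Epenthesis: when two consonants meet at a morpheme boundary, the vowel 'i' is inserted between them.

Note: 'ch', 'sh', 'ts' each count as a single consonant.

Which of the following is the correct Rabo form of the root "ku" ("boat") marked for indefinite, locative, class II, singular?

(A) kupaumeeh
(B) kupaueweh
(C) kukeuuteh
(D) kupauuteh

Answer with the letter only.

D

Attach noun class class II -pa → kupa.
Attach case locative -u → kupau.
Attach number singular -ut → kupauut.
Attach definiteness indefinite -eh → kupauuteh.
Nasal assimilation: no change.
Epenthesis: no change.
So the correct form is kupauuteh, option (D).
(A) kupaumeeh is wrong: it uses dual instead of singular for number.
(B) kupaueweh is wrong: it uses plural instead of singular for number.
(C) kukeuuteh is wrong: it uses class III instead of class II for noun class.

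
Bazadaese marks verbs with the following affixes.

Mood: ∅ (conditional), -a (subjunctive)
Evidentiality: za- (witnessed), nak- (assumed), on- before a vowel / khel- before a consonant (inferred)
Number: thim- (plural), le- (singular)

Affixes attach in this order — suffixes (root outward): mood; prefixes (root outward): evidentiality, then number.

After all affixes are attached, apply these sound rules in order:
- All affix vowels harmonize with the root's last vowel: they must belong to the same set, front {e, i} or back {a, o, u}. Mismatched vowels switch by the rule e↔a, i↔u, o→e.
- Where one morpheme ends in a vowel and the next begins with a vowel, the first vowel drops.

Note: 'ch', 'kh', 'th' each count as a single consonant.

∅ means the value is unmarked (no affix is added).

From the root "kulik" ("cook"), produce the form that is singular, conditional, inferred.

lekhelkulik

Attach evidentiality inferred khel- (before consonant 'k') → khelkulik.
Attach number singular le- → lekhelkulik.
mood = conditional: zero marking, form stays lekhelkulik.
Vowel harmony: no change.
Vowel deletion: no change.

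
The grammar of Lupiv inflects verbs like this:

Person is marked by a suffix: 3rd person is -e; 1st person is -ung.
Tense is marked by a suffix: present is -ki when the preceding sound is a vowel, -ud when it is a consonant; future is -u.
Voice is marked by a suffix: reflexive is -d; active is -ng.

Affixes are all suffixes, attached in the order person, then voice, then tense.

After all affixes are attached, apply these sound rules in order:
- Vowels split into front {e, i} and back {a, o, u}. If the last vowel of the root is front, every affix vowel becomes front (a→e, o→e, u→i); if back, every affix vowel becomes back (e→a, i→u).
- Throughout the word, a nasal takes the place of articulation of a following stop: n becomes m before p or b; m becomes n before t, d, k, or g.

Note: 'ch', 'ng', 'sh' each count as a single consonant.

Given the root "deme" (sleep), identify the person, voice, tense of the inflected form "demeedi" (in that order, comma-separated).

3rd person, reflexive, future

Segment: deme-e-d-u.
person: -e → 3rd person.
voice: -d → reflexive.
tense: -u → future.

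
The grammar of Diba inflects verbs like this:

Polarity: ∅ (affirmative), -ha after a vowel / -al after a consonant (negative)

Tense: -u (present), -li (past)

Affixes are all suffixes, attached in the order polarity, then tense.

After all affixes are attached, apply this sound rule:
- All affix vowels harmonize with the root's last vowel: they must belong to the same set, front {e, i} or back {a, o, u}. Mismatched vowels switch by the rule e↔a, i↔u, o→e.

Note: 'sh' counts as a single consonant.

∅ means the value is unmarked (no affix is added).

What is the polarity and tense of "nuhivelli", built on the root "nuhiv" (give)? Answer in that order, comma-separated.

negative, past

Segment: nuhiv-al-li.
polarity: -ha/al → negative.
tense: -li → past.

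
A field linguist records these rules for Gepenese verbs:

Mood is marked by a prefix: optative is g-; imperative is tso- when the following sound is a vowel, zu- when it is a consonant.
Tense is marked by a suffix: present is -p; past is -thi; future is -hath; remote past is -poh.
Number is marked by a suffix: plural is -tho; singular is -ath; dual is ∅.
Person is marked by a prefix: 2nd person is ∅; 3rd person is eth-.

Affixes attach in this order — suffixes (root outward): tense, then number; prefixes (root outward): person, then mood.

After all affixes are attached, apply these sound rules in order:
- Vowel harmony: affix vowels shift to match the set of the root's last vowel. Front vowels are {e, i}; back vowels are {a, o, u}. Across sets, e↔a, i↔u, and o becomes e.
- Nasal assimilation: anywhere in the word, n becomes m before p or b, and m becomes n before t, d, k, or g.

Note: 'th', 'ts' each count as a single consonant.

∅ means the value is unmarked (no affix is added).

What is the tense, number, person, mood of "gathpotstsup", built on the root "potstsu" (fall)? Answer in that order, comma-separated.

present, dual, 3rd person, optative

Segment: g-eth-potstsu-p.
tense: -p → present.
number: ∅ → dual.
person: eth- → 3rd person.
mood: g- → optative.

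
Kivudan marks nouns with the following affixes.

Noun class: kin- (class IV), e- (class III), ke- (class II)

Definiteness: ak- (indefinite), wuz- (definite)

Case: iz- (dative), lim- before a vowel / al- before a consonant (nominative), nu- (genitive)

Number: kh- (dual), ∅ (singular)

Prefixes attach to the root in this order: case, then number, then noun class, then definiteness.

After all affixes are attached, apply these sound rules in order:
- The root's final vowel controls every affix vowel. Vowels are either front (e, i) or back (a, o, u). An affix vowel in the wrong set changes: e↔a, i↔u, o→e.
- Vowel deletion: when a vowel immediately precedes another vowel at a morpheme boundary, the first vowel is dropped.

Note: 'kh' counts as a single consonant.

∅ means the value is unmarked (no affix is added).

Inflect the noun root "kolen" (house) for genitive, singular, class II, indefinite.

ekkenikolen

Attach case genitive nu- → nukolen.
number = singular: zero marking, form stays nukolen.
Attach noun class class II ke- → kenukolen.
Attach definiteness indefinite ak- → akkenukolen.
Apply vowel harmony: akkenukolen → ekkenikolen.
Vowel deletion: no change.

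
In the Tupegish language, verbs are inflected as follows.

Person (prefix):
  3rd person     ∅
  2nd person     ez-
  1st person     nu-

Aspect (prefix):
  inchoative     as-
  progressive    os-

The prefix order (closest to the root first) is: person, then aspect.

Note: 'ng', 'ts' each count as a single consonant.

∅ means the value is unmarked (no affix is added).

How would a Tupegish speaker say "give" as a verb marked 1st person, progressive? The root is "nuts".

osnunuts

Attach person 1st person nu- → nunuts.
Attach aspect progressive os- → osnunuts.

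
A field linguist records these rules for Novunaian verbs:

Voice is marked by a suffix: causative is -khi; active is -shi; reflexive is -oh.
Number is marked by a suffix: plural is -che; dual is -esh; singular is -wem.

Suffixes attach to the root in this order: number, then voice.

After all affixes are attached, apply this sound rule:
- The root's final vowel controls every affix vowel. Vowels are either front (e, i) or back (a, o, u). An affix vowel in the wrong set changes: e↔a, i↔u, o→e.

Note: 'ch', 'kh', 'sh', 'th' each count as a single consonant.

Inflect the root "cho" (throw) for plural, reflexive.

chochaoh

Attach number plural -che → choche.
Attach voice reflexive -oh → chocheoh.
Apply vowel harmony: chocheoh → chochaoh.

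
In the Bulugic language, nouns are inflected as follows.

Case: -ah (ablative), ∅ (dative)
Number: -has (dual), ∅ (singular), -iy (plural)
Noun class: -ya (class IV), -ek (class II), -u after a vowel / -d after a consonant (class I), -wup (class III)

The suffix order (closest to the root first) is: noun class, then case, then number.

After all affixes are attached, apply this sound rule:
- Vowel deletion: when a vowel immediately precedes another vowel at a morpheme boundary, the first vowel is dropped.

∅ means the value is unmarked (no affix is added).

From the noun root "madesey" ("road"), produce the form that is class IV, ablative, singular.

Attach noun class class IV -ya → madeseyya.
Attach case ablative -ah → madeseyyaah.
number = singular: zero marking, form stays madeseyyaah.
Apply vowel deletion: madeseyyaah → madeseyyah.

madeseyyah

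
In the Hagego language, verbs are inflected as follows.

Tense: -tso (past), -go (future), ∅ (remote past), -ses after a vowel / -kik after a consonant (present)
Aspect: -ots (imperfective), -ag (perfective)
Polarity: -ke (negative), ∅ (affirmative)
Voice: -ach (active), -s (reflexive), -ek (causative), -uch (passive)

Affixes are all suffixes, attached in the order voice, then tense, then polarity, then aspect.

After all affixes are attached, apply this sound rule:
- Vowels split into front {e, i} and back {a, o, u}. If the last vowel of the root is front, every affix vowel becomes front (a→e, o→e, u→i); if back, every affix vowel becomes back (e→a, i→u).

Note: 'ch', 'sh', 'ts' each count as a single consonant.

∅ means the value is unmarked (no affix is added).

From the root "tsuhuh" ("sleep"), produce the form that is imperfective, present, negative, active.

Attach voice active -ach → tsuhuhach.
Attach tense present -kik (after consonant 'ch') → tsuhuhachkik.
Attach polarity negative -ke → tsuhuhachkikke.
Attach aspect imperfective -ots → tsuhuhachkikkeots.
Apply vowel harmony: tsuhuhachkikkeots → tsuhuhachkukkaots.

tsuhuhachkukkaots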